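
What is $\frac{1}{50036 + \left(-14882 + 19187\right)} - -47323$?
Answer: $\frac{2571579144}{54341} \approx 47323.0$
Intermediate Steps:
$\frac{1}{50036 + \left(-14882 + 19187\right)} - -47323 = \frac{1}{50036 + 4305} + 47323 = \frac{1}{54341} + 47323 = \frac{2571579144}{54341}$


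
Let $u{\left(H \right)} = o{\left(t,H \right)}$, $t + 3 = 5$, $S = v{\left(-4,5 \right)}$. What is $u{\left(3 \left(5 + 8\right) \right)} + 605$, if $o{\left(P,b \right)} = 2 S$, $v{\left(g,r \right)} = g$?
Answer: $597$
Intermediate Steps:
$S = -4$
$t = 2$ ($t = -3 + 5 = 2$)
$o{\left(P,b \right)} = -8$ ($o{\left(P,b \right)} = 2 \left(-4\right) = -8$)
$u{\left(H \right)} = -8$
$u{\left(3 \left(5 + 8\right) \right)} + 605 = -8 + 605 = 597$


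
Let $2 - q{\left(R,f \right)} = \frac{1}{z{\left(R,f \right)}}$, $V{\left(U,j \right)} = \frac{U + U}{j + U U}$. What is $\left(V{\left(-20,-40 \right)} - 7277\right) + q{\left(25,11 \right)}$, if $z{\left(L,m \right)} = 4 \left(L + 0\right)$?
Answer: $- \frac{6547609}{900} \approx -7275.1$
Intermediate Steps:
$z{\left(L,m \right)} = 4 L$
$V{\left(U,j \right)} = \frac{2 U}{j + U^{2}}$
$q{\left(R,f \right)} = 2 - \frac{1}{4 R}$
$\left(V{\left(-20,-40 \right)} - 7277\right) + q{\left(25,11 \right)} = \left(2 \left(-20\right) \frac{1}{-40 + \left(-20\right)^{2}} - 7277\right) + \left(2 - \frac{1}{4 \cdot 25}\right) = \left(2 \left(-20\right) \frac{1}{-40 + 400} - 7277\right) + \left(2 - \frac{1}{100}\right) = \left(2 \left(-20\right) \frac{1}{360} - 7277\right) + \left(2 - \frac{1}{100}\right) = \left(2 \left(-20\right) \frac{1}{360} - 7277\right) + \frac{199}{100} = \left(- \frac{1}{9} - 7277\right) + \frac{199}{100} = - \frac{65494}{9} + \frac{199}{100} = - \frac{6547609}{900}$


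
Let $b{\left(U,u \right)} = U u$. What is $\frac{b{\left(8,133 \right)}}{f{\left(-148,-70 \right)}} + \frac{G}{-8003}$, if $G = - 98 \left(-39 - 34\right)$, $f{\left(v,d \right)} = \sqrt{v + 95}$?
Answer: $- \frac{7154}{8003} - \frac{1064 i \sqrt{53}}{53} \approx -0.89392 - 146.15 i$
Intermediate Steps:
$f{\left(v,d \right)} = \sqrt{95 + v}$
$G = 7154$ ($G = \left(-98\right) \left(-73\right) = 7154$)
$\frac{b{\left(8,133 \right)}}{f{\left(-148,-70 \right)}} + \frac{G}{-8003} = \frac{8 \cdot 133}{\sqrt{95 - 148}} + \frac{7154}{-8003} = \frac{1064}{\sqrt{-53}} + 7154 \left(- \frac{1}{8003}\right) = \frac{1064}{i \sqrt{53}} - \frac{7154}{8003} = 1064 \left(- \frac{i \sqrt{53}}{53}\right) - \frac{7154}{8003} = - \frac{1064 i \sqrt{53}}{53} - \frac{7154}{8003} = - \frac{7154}{8003} - \frac{1064 i \sqrt{53}}{53}$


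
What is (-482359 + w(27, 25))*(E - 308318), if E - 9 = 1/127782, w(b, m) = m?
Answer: 3167032427467793/21297 ≈ 1.4871e+11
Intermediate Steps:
E = 1150039/127782 (E = 9 + 1/127782 = 1150039/127782 ≈ 9.0000)
(-482359 + w(27, 25))*(E - 308318) = (-482359 + 25)*(1150039/127782 - 308318) = -482334*(-39396340637/127782) = 3167032427467793/21297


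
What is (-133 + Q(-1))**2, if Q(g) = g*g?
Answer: 17424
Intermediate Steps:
Q(g) = g**2
(-133 + Q(-1))**2 = (-133 + (-1)**2)**2 = (-133 + 1)**2 = (-132)**2 = 17424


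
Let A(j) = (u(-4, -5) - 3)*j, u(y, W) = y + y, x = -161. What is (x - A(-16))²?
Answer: 113569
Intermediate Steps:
u(y, W) = 2*y
A(j) = -11*j (A(j) = (2*(-4) - 3)*j = (-8 - 3)*j = -11*j)
(x - A(-16))² = (-161 - (-11)*(-16))² = (-161 - 1*176)² = (-161 - 176)² = (-337)² = 113569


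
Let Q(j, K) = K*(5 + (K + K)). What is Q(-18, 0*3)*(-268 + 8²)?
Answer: 0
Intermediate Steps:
Q(j, K) = K*(5 + 2*K)
Q(-18, 0*3)*(-268 + 8²) = ((0*3)*(5 + 2*(0*3)))*(-268 + 8²) = (0*(5 + 2*0))*(-268 + 64) = (0*(5 + 0))*(-204) = (0*5)*(-204) = 0*(-204) = 0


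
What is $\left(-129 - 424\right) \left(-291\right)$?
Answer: $160923$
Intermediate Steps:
$\left(-129 - 424\right) \left(-291\right) = \left(-553\right) \left(-291\right) = 160923$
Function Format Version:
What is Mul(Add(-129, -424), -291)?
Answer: 160923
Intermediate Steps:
Mul(Add(-129, -424), -291) = Mul(-553, -291) = 160923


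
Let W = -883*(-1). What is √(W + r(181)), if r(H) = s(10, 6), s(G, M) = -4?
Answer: √879 ≈ 29.648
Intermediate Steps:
W = 883
r(H) = -4
√(W + r(181)) = √(883 - 4) = √879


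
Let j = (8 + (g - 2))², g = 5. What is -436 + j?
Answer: -315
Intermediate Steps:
j = 121 (j = (8 + (5 - 2))² = (8 + 3)² = 11² = 121)
-436 + j = -436 + 121 = -315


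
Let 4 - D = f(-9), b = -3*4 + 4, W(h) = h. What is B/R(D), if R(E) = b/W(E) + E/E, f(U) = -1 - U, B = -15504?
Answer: -5168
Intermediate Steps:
b = -8 (b = -12 + 4 = -8)
D = -4 (D = 4 - (-1 - 1*(-9)) = 4 - (-1 + 9) = 4 - 1*8 = 4 - 8 = -4)
R(E) = 1 - 8/E (R(E) = -8/E + E/E = -8/E + 1 = 1 - 8/E)
B/R(D) = -15504*(-4/(-8 - 4)) = -15504/((-1/4*(-12))) = -15504/3 = -15504*1/3 = -5168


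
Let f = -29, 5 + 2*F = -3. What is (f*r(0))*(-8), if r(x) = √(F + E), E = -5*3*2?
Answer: 232*I*√34 ≈ 1352.8*I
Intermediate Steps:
F = -4 (F = -5/2 + (½)*(-3) = -5/2 - 3/2 = -4)
E = -30 (E = -15*2 = -30)
r(x) = I*√34 (r(x) = √(-4 - 30) = √(-34) = I*√34)
(f*r(0))*(-8) = -29*I*√34*(-8) = 232*I*√34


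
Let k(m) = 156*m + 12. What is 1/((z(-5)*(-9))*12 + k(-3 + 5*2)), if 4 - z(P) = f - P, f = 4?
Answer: 1/1644 ≈ 0.00060827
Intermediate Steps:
z(P) = P (z(P) = 4 - (4 - P) = 4 + (-4 + P) = P)
k(m) = 12 + 156*m
1/((z(-5)*(-9))*12 + k(-3 + 5*2)) = 1/(-5*(-9)*12 + (12 + 156*(-3 + 5*2))) = 1/(45*12 + (12 + 156*(-3 + 10))) = 1/(540 + (12 + 156*7)) = 1/(540 + (12 + 1092)) = 1/(540 + 1104) = 1/1644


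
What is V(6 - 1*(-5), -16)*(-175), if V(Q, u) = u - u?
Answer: 0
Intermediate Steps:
V(Q, u) = 0
V(6 - 1*(-5), -16)*(-175) = 0*(-175) = 0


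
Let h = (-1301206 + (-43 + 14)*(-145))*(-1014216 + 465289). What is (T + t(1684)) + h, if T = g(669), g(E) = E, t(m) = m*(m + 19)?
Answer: 711961736448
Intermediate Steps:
t(m) = m*(19 + m)
T = 669
h = 711958867927 (h = (-1301206 - 29*(-145))*(-548927) = (-1301206 + 4205)*(-548927) = -1297001*(-548927) = 711958867927)
(T + t(1684)) + h = (669 + 1684*(19 + 1684)) + 711958867927 = (669 + 1684*1703) + 711958867927 = (669 + 2867852) + 711958867927 = 2868521 + 711958867927 = 711961736448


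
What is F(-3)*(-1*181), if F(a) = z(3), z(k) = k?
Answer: -543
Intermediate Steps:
F(a) = 3
F(-3)*(-1*181) = 3*(-1*181) = 3*(-181) = -543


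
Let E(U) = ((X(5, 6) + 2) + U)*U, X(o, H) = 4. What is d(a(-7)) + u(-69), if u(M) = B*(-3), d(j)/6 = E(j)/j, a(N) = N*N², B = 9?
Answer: -2049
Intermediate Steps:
E(U) = U*(6 + U) (E(U) = ((4 + 2) + U)*U = (6 + U)*U = U*(6 + U))
a(N) = N³
d(j) = 36 + 6*j (d(j) = 6*((j*(6 + j))/j) = 6*(6 + j) = 36 + 6*j)
u(M) = -27 (u(M) = 9*(-3) = -27)
d(a(-7)) + u(-69) = (36 + 6*(-7)³) - 27 = (36 + 6*(-343)) - 27 = (36 - 2058) - 27 = -2022 - 27 = -2049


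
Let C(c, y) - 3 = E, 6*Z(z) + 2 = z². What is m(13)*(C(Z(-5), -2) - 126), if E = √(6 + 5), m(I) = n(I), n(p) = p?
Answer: -1599 + 13*√11 ≈ -1555.9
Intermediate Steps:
Z(z) = -⅓ + z²/6
m(I) = I
E = √11 ≈ 3.3166
C(c, y) = 3 + √11
m(13)*(C(Z(-5), -2) - 126) = 13*((3 + √11) - 126) = 13*(-123 + √11) = -1599 + 13*√11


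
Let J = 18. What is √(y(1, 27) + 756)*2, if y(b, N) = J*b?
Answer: 6*√86 ≈ 55.642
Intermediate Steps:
y(b, N) = 18*b
√(y(1, 27) + 756)*2 = √(18*1 + 756)*2 = √(18 + 756)*2 = √774*2 = (3*√86)*2 = 6*√86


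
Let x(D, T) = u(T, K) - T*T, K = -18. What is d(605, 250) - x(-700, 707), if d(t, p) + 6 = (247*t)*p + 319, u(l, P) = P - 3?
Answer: 37858933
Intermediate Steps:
u(l, P) = -3 + P
d(t, p) = 313 + 247*p*t (d(t, p) = -6 + ((247*t)*p + 319) = -6 + (247*p*t + 319) = -6 + (319 + 247*p*t) = 313 + 247*p*t)
x(D, T) = -21 - T**2 (x(D, T) = (-3 - 18) - T*T = -21 - T**2)
d(605, 250) - x(-700, 707) = (313 + 247*250*605) - (-21 - 1*707**2) = (313 + 37358750) - (-21 - 1*499849) = 37359063 - (-21 - 499849) = 37359063 - 1*(-499870) = 37359063 + 499870 = 37858933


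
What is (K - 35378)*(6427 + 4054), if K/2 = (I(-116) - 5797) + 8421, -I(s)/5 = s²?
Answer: -1726115890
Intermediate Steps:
I(s) = -5*s²
K = -129312 (K = 2*((-5*(-116)² - 5797) + 8421) = 2*((-5*13456 - 5797) + 8421) = 2*((-67280 - 5797) + 8421) = 2*(-73077 + 8421) = 2*(-64656) = -129312)
(K - 35378)*(6427 + 4054) = (-129312 - 35378)*(6427 + 4054) = -164690*10481 = -1726115890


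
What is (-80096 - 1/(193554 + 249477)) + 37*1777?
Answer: -6356165758/443031 ≈ -14347.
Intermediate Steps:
(-80096 - 1/(193554 + 249477)) + 37*1777 = (-80096 - 1/443031) + 65749 = -35485010977/443031 + 65749 = -6356165758/443031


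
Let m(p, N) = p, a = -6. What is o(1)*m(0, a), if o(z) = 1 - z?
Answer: 0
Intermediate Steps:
o(1)*m(0, a) = (1 - 1*1)*0 = (1 - 1)*0 = 0*0 = 0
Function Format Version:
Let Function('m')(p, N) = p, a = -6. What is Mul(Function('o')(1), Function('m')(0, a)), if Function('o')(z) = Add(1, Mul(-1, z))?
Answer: 0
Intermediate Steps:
Mul(Function('o')(1), Function('m')(0, a)) = Mul(Add(1, Mul(-1, 1)), 0) = Mul(Add(1, -1), 0) = Mul(0, 0) = 0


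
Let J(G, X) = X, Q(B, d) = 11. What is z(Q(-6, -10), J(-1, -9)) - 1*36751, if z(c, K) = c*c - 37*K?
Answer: -36297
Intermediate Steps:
z(c, K) = c**2 - 37*K
z(Q(-6, -10), J(-1, -9)) - 1*36751 = (11**2 - 37*(-9)) - 1*36751 = (121 + 333) - 36751 = 454 - 36751 = -36297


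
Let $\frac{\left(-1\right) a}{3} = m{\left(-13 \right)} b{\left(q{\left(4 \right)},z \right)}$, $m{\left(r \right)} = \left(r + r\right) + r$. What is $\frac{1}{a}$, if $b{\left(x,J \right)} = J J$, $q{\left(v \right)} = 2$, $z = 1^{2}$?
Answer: $\frac{1}{117} \approx 0.008547$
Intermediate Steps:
$z = 1$
$m{\left(r \right)} = 3 r$ ($m{\left(r \right)} = 2 r + r = 3 r$)
$b{\left(x,J \right)} = J^{2}$
$a = 117$ ($a = - 3 \cdot 3 \left(-13\right) 1^{2} = - 3 \left(\left(-39\right) 1\right) = \left(-3\right) \left(-39\right) = 117$)
$\frac{1}{a} = \frac{1}{117}$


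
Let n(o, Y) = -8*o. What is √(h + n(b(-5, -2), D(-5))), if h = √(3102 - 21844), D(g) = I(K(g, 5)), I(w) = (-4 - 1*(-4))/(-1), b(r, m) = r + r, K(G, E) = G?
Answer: √(80 + I*√18742) ≈ 10.922 + 6.2675*I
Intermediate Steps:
b(r, m) = 2*r
I(w) = 0 (I(w) = (-4 + 4)*(-1) = 0*(-1) = 0)
D(g) = 0
h = I*√18742 (h = √(-18742) = I*√18742 ≈ 136.9*I)
√(h + n(b(-5, -2), D(-5))) = √(I*√18742 - 16*(-5)) = √(I*√18742 - 8*(-10)) = √(I*√18742 + 80) = √(80 + I*√18742)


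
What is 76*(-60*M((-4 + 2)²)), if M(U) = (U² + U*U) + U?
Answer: -164160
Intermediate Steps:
M(U) = U + 2*U² (M(U) = (U² + U²) + U = 2*U² + U = U + 2*U²)
76*(-60*M((-4 + 2)²)) = 76*(-60*(-4 + 2)²*(1 + 2*(-4 + 2)²)) = 76*(-60*(-2)²*(1 + 2*(-2)²)) = 76*(-240*(1 + 2*4)) = 76*(-240*(1 + 8)) = 76*(-240*9) = 76*(-60*36) = 76*(-2160) = -164160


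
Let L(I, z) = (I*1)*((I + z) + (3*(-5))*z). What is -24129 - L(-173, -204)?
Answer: 440030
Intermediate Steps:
L(I, z) = I*(I - 14*z) (L(I, z) = I*((I + z) - 15*z) = I*(I - 14*z))
-24129 - L(-173, -204) = -24129 - (-173)*(-173 - 14*(-204)) = -24129 - (-173)*(-173 + 2856) = -24129 - (-173)*2683 = -24129 - 1*(-464159) = -24129 + 464159 = 440030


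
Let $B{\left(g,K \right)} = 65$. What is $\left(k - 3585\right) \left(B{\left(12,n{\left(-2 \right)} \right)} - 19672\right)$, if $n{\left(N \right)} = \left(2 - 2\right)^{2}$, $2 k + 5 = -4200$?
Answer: $\frac{223029625}{2} \approx 1.1151 \cdot 10^{8}$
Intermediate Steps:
$k = - \frac{4205}{2}$ ($k = - \frac{5}{2} + \frac{1}{2} \left(-4200\right) = - \frac{5}{2} - 2100 = - \frac{4205}{2} \approx -2102.5$)
$n{\left(N \right)} = 0$ ($n{\left(N \right)} = 0^{2} = 0$)
$\left(k - 3585\right) \left(B{\left(12,n{\left(-2 \right)} \right)} - 19672\right) = \left(- \frac{4205}{2} - 3585\right) \left(65 - 19672\right) = \left(- \frac{11375}{2}\right) \left(-19607\right) = \frac{223029625}{2}$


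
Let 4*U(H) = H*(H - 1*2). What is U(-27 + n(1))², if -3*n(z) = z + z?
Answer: 54567769/1296 ≈ 42105.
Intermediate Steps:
n(z) = -2*z/3 (n(z) = -(z + z)/3 = -2*z/3)
U(H) = H*(-2 + H)/4 (U(H) = (H*(H - 1*2))/4 = (H*(H - 2))/4 = (H*(-2 + H))/4 = H*(-2 + H)/4)
U(-27 + n(1))² = ((-27 - ⅔*1)*(-2 + (-27 - ⅔*1))/4)² = ((-27 - ⅔)*(-2 + (-27 - ⅔))/4)² = ((¼)*(-83/3)*(-2 - 83/3))² = ((¼)*(-83/3)*(-89/3))² = (7387/36)² = 54567769/1296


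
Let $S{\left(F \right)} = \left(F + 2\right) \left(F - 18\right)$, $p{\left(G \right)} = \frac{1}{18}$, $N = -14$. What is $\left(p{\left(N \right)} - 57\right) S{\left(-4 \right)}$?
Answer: $- \frac{22550}{9} \approx -2505.6$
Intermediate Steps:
$p{\left(G \right)} = \frac{1}{18}$
$S{\left(F \right)} = \left(-18 + F\right) \left(2 + F\right)$ ($S{\left(F \right)} = \left(2 + F\right) \left(-18 + F\right) = \left(-18 + F\right) \left(2 + F\right)$)
$\left(p{\left(N \right)} - 57\right) S{\left(-4 \right)} = \left(\frac{1}{18} - 57\right) \left(-36 + \left(-4\right)^{2} - -64\right) = - \frac{1025 \left(-36 + 16 + 64\right)}{18} = \left(- \frac{1025}{18}\right) 44 = - \frac{22550}{9}$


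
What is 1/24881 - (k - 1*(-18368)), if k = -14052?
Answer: -107386395/24881 ≈ -4316.0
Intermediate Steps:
1/24881 - (k - 1*(-18368)) = 1/24881 - (-14052 - 1*(-18368)) = 1/24881 - (-14052 + 18368) = 1/24881 - 1*4316 = 1/24881 - 4316 = -107386395/24881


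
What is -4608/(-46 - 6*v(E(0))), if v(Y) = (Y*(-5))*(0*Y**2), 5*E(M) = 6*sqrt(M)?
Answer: 2304/23 ≈ 100.17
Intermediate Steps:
E(M) = 6*sqrt(M)/5 (E(M) = (6*sqrt(M))/5 = 6*sqrt(M)/5)
v(Y) = 0 (v(Y) = -5*Y*0 = 0)
-4608/(-46 - 6*v(E(0))) = -4608/(-46 - 6*0) = -4608/(-46 + 0) = -4608/(-46) = -4608*(-1/46) = 2304/23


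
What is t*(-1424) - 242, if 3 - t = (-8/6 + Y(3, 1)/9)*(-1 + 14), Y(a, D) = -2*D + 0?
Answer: -299794/9 ≈ -33310.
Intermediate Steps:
Y(a, D) = -2*D
t = 209/9 (t = 3 - (-8/6 - 2*1/9)*(-1 + 14) = 3 - (-8*⅙ - 2*⅑)*13 = 3 - (-4/3 - 2/9)*13 = 3 - (-14)*13/9 = 3 - 1*(-182/9) = 3 + 182/9 = 209/9 ≈ 23.222)
t*(-1424) - 242 = (209/9)*(-1424) - 242 = -297616/9 - 242 = -299794/9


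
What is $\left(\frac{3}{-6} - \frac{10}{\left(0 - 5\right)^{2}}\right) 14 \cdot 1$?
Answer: $- \frac{63}{5} \approx -12.6$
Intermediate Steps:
$\left(\frac{3}{-6} - \frac{10}{\left(0 - 5\right)^{2}}\right) 14 \cdot 1 = \left(3 \left(- \frac{1}{6}\right) - \frac{10}{\left(-5\right)^{2}}\right) 14 \cdot 1 = \left(- \frac{1}{2} - \frac{10}{25}\right) 14 \cdot 1 = \left(- \frac{1}{2} - \frac{2}{5}\right) 14 \cdot 1 = \left(- \frac{9}{10}\right) 14 \cdot 1 = \left(- \frac{63}{5}\right) 1 = - \frac{63}{5}$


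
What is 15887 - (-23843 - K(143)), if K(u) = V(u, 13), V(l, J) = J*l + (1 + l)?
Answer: 41733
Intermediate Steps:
V(l, J) = 1 + l + J*l
K(u) = 1 + 14*u (K(u) = 1 + u + 13*u = 1 + 14*u)
15887 - (-23843 - K(143)) = 15887 - (-23843 - (1 + 14*143)) = 15887 - (-23843 - (1 + 2002)) = 15887 - (-23843 - 1*2003) = 15887 - (-23843 - 2003) = 15887 - 1*(-25846) = 15887 + 25846 = 41733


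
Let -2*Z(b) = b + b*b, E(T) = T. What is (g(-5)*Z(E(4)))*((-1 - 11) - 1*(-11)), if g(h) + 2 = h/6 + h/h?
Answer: -55/3 ≈ -18.333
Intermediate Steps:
Z(b) = -b/2 - b²/2 (Z(b) = -(b + b*b)/2 = -(b + b²)/2 = -b/2 - b²/2)
g(h) = -1 + h/6 (g(h) = -2 + (h/6 + h/h) = -2 + (h*(⅙) + 1) = -2 + (h/6 + 1) = -2 + (1 + h/6) = -1 + h/6)
(g(-5)*Z(E(4)))*((-1 - 11) - 1*(-11)) = ((-1 + (⅙)*(-5))*(-½*4*(1 + 4)))*((-1 - 11) - 1*(-11)) = ((-1 - ⅚)*(-½*4*5))*(-12 + 11) = -11/6*(-10)*(-1) = (55/3)*(-1) = -55/3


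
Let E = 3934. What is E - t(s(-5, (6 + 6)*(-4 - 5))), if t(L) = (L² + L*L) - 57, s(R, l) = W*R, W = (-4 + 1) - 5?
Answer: 791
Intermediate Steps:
W = -8 (W = -3 - 5 = -8)
s(R, l) = -8*R
t(L) = -57 + 2*L² (t(L) = (L² + L²) - 57 = 2*L² - 57 = -57 + 2*L²)
E - t(s(-5, (6 + 6)*(-4 - 5))) = 3934 - (-57 + 2*(-8*(-5))²) = 3934 - (-57 + 2*40²) = 3934 - (-57 + 2*1600) = 3934 - (-57 + 3200) = 3934 - 1*3143 = 3934 - 3143 = 791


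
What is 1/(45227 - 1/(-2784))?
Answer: 2784/125911969 ≈ 2.2111e-5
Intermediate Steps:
1/(45227 - 1/(-2784)) = 1/(45227 - 1*(-1/2784)) = 1/(45227 + 1/2784) = 1/(125911969/2784) = 2784/125911969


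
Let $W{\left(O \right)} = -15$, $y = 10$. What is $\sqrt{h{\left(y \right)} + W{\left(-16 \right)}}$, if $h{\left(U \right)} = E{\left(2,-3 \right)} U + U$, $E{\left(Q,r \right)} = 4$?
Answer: $\sqrt{35} \approx 5.9161$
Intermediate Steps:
$h{\left(U \right)} = 5 U$ ($h{\left(U \right)} = 4 U + U = 5 U$)
$\sqrt{h{\left(y \right)} + W{\left(-16 \right)}} = \sqrt{5 \cdot 10 - 15} = \sqrt{50 - 15} = \sqrt{35}$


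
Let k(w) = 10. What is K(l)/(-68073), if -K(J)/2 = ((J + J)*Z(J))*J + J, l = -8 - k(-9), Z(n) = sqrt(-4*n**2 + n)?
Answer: -12/22691 + 1296*I*sqrt(146)/22691 ≈ -0.00052884 + 0.69013*I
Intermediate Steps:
Z(n) = sqrt(n - 4*n**2)
l = -18 (l = -8 - 1*10 = -8 - 10 = -18)
K(J) = -2*J - 4*J**2*sqrt(J*(1 - 4*J)) (K(J) = -2*(((J + J)*sqrt(J*(1 - 4*J)))*J + J) = -2*(((2*J)*sqrt(J*(1 - 4*J)))*J + J) = -2*((2*J*sqrt(J*(1 - 4*J)))*J + J) = -2*(2*J**2*sqrt(J*(1 - 4*J)) + J) = -2*(J + 2*J**2*sqrt(J*(1 - 4*J))) = -2*J - 4*J**2*sqrt(J*(1 - 4*J)))
K(l)/(-68073) = (2*(-18)*(-1 - 2*(-18)*sqrt(-18*(1 - 4*(-18)))))/(-68073) = (2*(-18)*(-1 - 2*(-18)*sqrt(-18*(1 + 72))))*(-1/68073) = (2*(-18)*(-1 - 2*(-18)*sqrt(-18*73)))*(-1/68073) = (2*(-18)*(-1 - 2*(-18)*sqrt(-1314)))*(-1/68073) = (2*(-18)*(-1 - 2*(-18)*3*I*sqrt(146)))*(-1/68073) = (2*(-18)*(-1 + 108*I*sqrt(146)))*(-1/68073) = (36 - 3888*I*sqrt(146))*(-1/68073) = -12/22691 + 1296*I*sqrt(146)/22691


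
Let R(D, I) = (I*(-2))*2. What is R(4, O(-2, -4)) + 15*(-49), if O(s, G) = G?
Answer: -719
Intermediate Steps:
R(D, I) = -4*I (R(D, I) = -2*I*2 = -4*I)
R(4, O(-2, -4)) + 15*(-49) = -4*(-4) + 15*(-49) = 16 - 735 = -719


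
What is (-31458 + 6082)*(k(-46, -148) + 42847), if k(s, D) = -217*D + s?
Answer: -1901093792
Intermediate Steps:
k(s, D) = s - 217*D
(-31458 + 6082)*(k(-46, -148) + 42847) = (-31458 + 6082)*((-46 - 217*(-148)) + 42847) = -25376*((-46 + 32116) + 42847) = -25376*(32070 + 42847) = -25376*74917 = -1901093792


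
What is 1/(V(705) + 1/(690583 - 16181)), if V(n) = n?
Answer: 674402/475453411 ≈ 0.0014184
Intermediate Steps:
1/(V(705) + 1/(690583 - 16181)) = 1/(705 + 1/(690583 - 16181)) = 1/(705 + 1/674402) = 1/(475453411/674402) = 674402/475453411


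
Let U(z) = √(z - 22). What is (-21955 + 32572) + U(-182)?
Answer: 10617 + 2*I*√51 ≈ 10617.0 + 14.283*I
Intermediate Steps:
U(z) = √(-22 + z)
(-21955 + 32572) + U(-182) = (-21955 + 32572) + √(-22 - 182) = 10617 + √(-204) = 10617 + 2*I*√51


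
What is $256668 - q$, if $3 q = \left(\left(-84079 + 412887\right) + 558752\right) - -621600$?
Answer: $- \frac{739156}{3} \approx -2.4639 \cdot 10^{5}$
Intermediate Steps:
$q = \frac{1509160}{3}$ ($q = \frac{\left(\left(-84079 + 412887\right) + 558752\right) - -621600}{3} = \frac{\left(328808 + 558752\right) + 621600}{3} = \frac{887560 + 621600}{3} = \frac{1}{3} \cdot 1509160 = \frac{1509160}{3} \approx 5.0305 \cdot 10^{5}$)
$256668 - q = 256668 - \frac{1509160}{3} = - \frac{739156}{3}$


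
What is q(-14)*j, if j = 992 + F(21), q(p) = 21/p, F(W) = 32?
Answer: -1536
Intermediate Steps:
j = 1024 (j = 992 + 32 = 1024)
q(-14)*j = (21/(-14))*1024 = (21*(-1/14))*1024 = -3/2*1024 = -1536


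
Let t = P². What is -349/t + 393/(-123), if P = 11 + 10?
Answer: -72080/18081 ≈ -3.9865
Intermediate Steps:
P = 21
t = 441 (t = 21² = 441)
-349/t + 393/(-123) = -349/441 + 393/(-123) = -349*1/441 + 393*(-1/123) = -349/441 - 131/41 = -72080/18081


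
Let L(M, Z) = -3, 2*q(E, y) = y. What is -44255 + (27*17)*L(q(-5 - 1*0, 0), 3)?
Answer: -45632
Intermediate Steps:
q(E, y) = y/2
-44255 + (27*17)*L(q(-5 - 1*0, 0), 3) = -44255 + (27*17)*(-3) = -44255 + 459*(-3) = -44255 - 1377 = -45632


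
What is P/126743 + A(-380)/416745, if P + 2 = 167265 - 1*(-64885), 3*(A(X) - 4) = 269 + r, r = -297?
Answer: 290237526892/158458534605 ≈ 1.8316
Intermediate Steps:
A(X) = -16/3 (A(X) = 4 + (269 - 297)/3 = 4 + (⅓)*(-28) = 4 - 28/3 = -16/3)
P = 232148 (P = -2 + (167265 - 1*(-64885)) = -2 + (167265 + 64885) = -2 + 232150 = 232148)
P/126743 + A(-380)/416745 = 232148/126743 - 16/3/416745 = 232148*(1/126743) - 16/3*1/416745 = 232148/126743 - 16/1250235 = 290237526892/158458534605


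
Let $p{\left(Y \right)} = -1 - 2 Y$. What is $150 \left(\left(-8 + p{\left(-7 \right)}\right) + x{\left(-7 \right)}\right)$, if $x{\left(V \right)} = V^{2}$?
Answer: $8100$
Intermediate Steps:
$150 \left(\left(-8 + p{\left(-7 \right)}\right) + x{\left(-7 \right)}\right) = 150 \left(\left(-8 - -13\right) + \left(-7\right)^{2}\right) = 150 \left(\left(-8 + \left(-1 + 14\right)\right) + 49\right) = 150 \left(\left(-8 + 13\right) + 49\right) = 150 \left(5 + 49\right) = 150 \cdot 54 = 8100$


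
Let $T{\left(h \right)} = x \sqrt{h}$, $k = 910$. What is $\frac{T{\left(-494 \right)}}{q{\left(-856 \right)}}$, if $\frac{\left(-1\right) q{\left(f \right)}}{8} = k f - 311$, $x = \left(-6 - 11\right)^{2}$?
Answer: $\frac{289 i \sqrt{494}}{6234168} \approx 0.0010303 i$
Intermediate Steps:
$x = 289$ ($x = \left(-17\right)^{2} = 289$)
$T{\left(h \right)} = 289 \sqrt{h}$
$q{\left(f \right)} = 2488 - 7280 f$ ($q{\left(f \right)} = - 8 \left(910 f - 311\right) = - 8 \left(-311 + 910 f\right) = 2488 - 7280 f$)
$\frac{T{\left(-494 \right)}}{q{\left(-856 \right)}} = \frac{289 \sqrt{-494}}{2488 - -6231680} = \frac{289 i \sqrt{494}}{2488 + 6231680} = \frac{289 i \sqrt{494}}{6234168}$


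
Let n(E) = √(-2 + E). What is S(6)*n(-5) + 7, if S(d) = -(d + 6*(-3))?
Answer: 7 + 12*I*√7 ≈ 7.0 + 31.749*I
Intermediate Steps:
S(d) = 18 - d (S(d) = -(d - 18) = -(-18 + d) = 18 - d)
S(6)*n(-5) + 7 = (18 - 1*6)*√(-2 - 5) + 7 = (18 - 6)*√(-7) + 7 = 12*(I*√7) + 7 = 12*I*√7 + 7 = 7 + 12*I*√7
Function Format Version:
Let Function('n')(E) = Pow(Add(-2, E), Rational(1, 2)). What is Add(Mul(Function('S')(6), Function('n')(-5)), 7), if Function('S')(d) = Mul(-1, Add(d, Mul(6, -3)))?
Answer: Add(7, Mul(12, I, Pow(7, Rational(1, 2)))) ≈ Add(7.0000, Mul(31.749, I))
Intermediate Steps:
Function('S')(d) = Add(18, Mul(-1, d)) (Function('S')(d) = Mul(-1, Add(d, -18)) = Mul(-1, Add(-18, d)) = Add(18, Mul(-1, d)))
Add(Mul(Function('S')(6), Function('n')(-5)), 7) = Add(Mul(Add(18, Mul(-1, 6)), Pow(Add(-2, -5), Rational(1, 2))), 7) = Add(Mul(Add(18, -6), Pow(-7, Rational(1, 2))), 7) = Add(Mul(12, Mul(I, Pow(7, Rational(1, 2)))), 7) = Add(Mul(12, I, Pow(7, Rational(1, 2))), 7) = Add(7, Mul(12, I, Pow(7, Rational(1, 2))))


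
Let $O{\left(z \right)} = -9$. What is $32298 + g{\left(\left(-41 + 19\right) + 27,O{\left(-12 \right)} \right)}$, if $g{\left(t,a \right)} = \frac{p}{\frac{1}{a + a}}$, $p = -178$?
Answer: $35502$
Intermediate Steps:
$g{\left(t,a \right)} = - 356 a$ ($g{\left(t,a \right)} = - \frac{178}{\frac{1}{a + a}} = - \frac{178}{\frac{1}{2 a}} = - \frac{178}{\frac{1}{2} \frac{1}{a}} = - 178 \cdot 2 a = - 356 a$)
$32298 + g{\left(\left(-41 + 19\right) + 27,O{\left(-12 \right)} \right)} = 32298 - -3204 = 32298 + 3204 = 35502$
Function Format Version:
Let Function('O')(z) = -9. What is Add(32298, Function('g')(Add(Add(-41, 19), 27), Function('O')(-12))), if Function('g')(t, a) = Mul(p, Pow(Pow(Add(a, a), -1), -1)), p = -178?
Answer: 35502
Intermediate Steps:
Function('g')(t, a) = Mul(-356, a) (Function('g')(t, a) = Mul(-178, Pow(Pow(Add(a, a), -1), -1)) = Mul(-178, Pow(Pow(Mul(2, a), -1), -1)) = Mul(-178, Pow(Mul(Rational(1, 2), Pow(a, -1)), -1)) = Mul(-178, Mul(2, a)) = Mul(-356, a))
Add(32298, Function('g')(Add(Add(-41, 19), 27), Function('O')(-12))) = Add(32298, Mul(-356, -9)) = Add(32298, 3204) = 35502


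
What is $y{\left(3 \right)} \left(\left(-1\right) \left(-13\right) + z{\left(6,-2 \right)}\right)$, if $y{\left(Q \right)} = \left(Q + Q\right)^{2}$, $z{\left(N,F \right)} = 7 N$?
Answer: $1980$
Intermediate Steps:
$y{\left(Q \right)} = 4 Q^{2}$ ($y{\left(Q \right)} = \left(2 Q\right)^{2} = 4 Q^{2}$)
$y{\left(3 \right)} \left(\left(-1\right) \left(-13\right) + z{\left(6,-2 \right)}\right) = 4 \cdot 3^{2} \left(\left(-1\right) \left(-13\right) + 7 \cdot 6\right) = 4 \cdot 9 \left(13 + 42\right) = 36 \cdot 55 = 1980$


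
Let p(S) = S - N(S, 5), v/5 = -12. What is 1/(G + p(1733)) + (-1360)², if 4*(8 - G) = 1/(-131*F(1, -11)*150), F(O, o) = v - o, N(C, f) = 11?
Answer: 12323740533201800/6662921999 ≈ 1.8496e+6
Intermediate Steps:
v = -60 (v = 5*(-12) = -60)
p(S) = -11 + S (p(S) = S - 1*11 = S - 11 = -11 + S)
F(O, o) = -60 - o
G = 30811199/3851400 (G = 8 - (-1/(19650*(-60 - 1*(-11))))/4 = 8 - (-1/(19650*(-60 + 11)))/4 = 8 - 1/(4*(-131*(-49)*150)) = 8 - 1/(4*(6419*150)) = 8 - ¼/962850 = 8 - ¼*1/962850 = 8 - 1/3851400 = 30811199/3851400 ≈ 8.0000)
1/(G + p(1733)) + (-1360)² = 1/(30811199/3851400 + (-11 + 1733)) + (-1360)² = 1/(30811199/3851400 + 1722) + 1849600 = 1/(6662921999/3851400) + 1849600 = 3851400/6662921999 + 1849600 = 12323740533201800/6662921999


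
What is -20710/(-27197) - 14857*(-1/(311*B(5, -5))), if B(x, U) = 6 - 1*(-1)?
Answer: 449151499/59207869 ≈ 7.5860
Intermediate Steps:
B(x, U) = 7 (B(x, U) = 6 + 1 = 7)
-20710/(-27197) - 14857*(-1/(311*B(5, -5))) = -20710/(-27197) - 14857/(7*(-311)) = -20710*(-1/27197) - 14857/(-2177) = 20710/27197 - 14857*(-1/2177) = 20710/27197 + 14857/2177 = 449151499/59207869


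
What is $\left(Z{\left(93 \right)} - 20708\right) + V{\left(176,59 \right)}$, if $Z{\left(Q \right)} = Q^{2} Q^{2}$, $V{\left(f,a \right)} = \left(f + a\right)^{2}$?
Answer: $74839718$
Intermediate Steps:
$V{\left(f,a \right)} = \left(a + f\right)^{2}$
$Z{\left(Q \right)} = Q^{4}$
$\left(Z{\left(93 \right)} - 20708\right) + V{\left(176,59 \right)} = \left(93^{4} - 20708\right) + \left(59 + 176\right)^{2} = \left(74805201 - 20708\right) + 235^{2} = 74784493 + 55225 = 74839718$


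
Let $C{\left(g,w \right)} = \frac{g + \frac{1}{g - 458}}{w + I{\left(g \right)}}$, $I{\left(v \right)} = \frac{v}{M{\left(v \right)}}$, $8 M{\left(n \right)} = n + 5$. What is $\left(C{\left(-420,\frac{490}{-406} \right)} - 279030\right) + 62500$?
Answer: $- \frac{3153537124947}{14559874} \approx -2.1659 \cdot 10^{5}$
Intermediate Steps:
$M{\left(n \right)} = \frac{5}{8} + \frac{n}{8}$ ($M{\left(n \right)} = \frac{n + 5}{8} = \frac{5 + n}{8} = \frac{5}{8} + \frac{n}{8}$)
$I{\left(v \right)} = \frac{v}{\frac{5}{8} + \frac{v}{8}}$
$C{\left(g,w \right)} = \frac{g + \frac{1}{-458 + g}}{w + \frac{8 g}{5 + g}}$ ($C{\left(g,w \right)} = \frac{g + \frac{1}{g - 458}}{w + \frac{8 g}{5 + g}} = \frac{g + \frac{1}{-458 + g}}{w + \frac{8 g}{5 + g}}$)
$\left(C{\left(-420,\frac{490}{-406} \right)} - 279030\right) + 62500 = \left(\frac{\left(5 - 420\right) \left(1 + \left(-420\right)^{2} - -192360\right)}{\left(-3664\right) \left(-420\right) + 8 \left(-420\right)^{2} + \frac{490}{-406} \left(-458 - 420\right) \left(5 - 420\right)} - 279030\right) + 62500 = \left(\frac{1}{1538880 + 8 \cdot 176400 + 490 \left(- \frac{1}{406}\right) \left(-878\right) \left(-415\right)} \left(-415\right) \left(1 + 176400 + 192360\right) - 279030\right) + 62500 = \left(\frac{1}{1538880 + 1411200 - \left(- \frac{30730}{29}\right) \left(-415\right)} \left(-415\right) 368761 - 279030\right) + 62500 = \left(\frac{1}{1538880 + 1411200 - \frac{12752950}{29}} \left(-415\right) 368761 - 279030\right) + 62500 = \left(\frac{1}{\frac{72799370}{29}} \left(-415\right) 368761 - 279030\right) + 62500 = \left(\frac{29}{72799370} \left(-415\right) 368761 - 279030\right) + 62500 = \left(- \frac{887607727}{14559874} - 279030\right) + 62500 = - \frac{4063529249947}{14559874} + 62500 = - \frac{3153537124947}{14559874}$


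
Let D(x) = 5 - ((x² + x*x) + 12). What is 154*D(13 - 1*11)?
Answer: -2310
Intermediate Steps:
D(x) = -7 - 2*x² (D(x) = 5 - ((x² + x²) + 12) = 5 - (2*x² + 12) = 5 - (12 + 2*x²) = 5 + (-12 - 2*x²) = -7 - 2*x²)
154*D(13 - 1*11) = 154*(-7 - 2*(13 - 1*11)²) = 154*(-7 - 2*(13 - 11)²) = 154*(-7 - 2*2²) = 154*(-7 - 2*4) = 154*(-7 - 8) = 154*(-15) = -2310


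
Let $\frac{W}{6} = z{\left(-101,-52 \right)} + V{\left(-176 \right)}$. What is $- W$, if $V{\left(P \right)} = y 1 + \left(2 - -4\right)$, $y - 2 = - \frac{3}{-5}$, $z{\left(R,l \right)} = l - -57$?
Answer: $- \frac{408}{5} \approx -81.6$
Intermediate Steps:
$z{\left(R,l \right)} = 57 + l$ ($z{\left(R,l \right)} = l + 57 = 57 + l$)
$y = \frac{13}{5}$ ($y = 2 - \frac{3}{-5} = 2 - - \frac{3}{5} = 2 + \frac{3}{5} = \frac{13}{5} \approx 2.6$)
$V{\left(P \right)} = \frac{43}{5}$ ($V{\left(P \right)} = \frac{13}{5} \cdot 1 + \left(2 - -4\right) = \frac{13}{5} + \left(2 + 4\right) = \frac{13}{5} + 6 = \frac{43}{5}$)
$W = \frac{408}{5}$ ($W = 6 \left(\left(57 - 52\right) + \frac{43}{5}\right) = 6 \left(5 + \frac{43}{5}\right) = 6 \cdot \frac{68}{5} = \frac{408}{5} \approx 81.6$)
$- W = \left(-1\right) \frac{408}{5} = - \frac{408}{5}$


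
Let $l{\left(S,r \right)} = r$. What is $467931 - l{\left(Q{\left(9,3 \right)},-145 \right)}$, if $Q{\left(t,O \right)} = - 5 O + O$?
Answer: $468076$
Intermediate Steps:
$Q{\left(t,O \right)} = - 4 O$
$467931 - l{\left(Q{\left(9,3 \right)},-145 \right)} = 467931 - -145 = 467931 + 145 = 468076$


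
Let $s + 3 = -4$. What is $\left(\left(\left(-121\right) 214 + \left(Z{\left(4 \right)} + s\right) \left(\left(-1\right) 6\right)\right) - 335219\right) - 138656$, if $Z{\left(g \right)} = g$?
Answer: $-499751$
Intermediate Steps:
$s = -7$ ($s = -3 - 4 = -7$)
$\left(\left(\left(-121\right) 214 + \left(Z{\left(4 \right)} + s\right) \left(\left(-1\right) 6\right)\right) - 335219\right) - 138656 = \left(\left(\left(-121\right) 214 + \left(4 - 7\right) \left(\left(-1\right) 6\right)\right) - 335219\right) - 138656 = \left(\left(-25894 - -18\right) - 335219\right) - 138656 = \left(\left(-25894 + 18\right) - 335219\right) - 138656 = \left(-25876 - 335219\right) - 138656 = -361095 - 138656 = -499751$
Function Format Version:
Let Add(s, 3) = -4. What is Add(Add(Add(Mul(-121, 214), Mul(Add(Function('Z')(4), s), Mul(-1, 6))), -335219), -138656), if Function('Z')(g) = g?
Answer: -499751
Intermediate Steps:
s = -7 (s = Add(-3, -4) = -7)
Add(Add(Add(Mul(-121, 214), Mul(Add(Function('Z')(4), s), Mul(-1, 6))), -335219), -138656) = Add(Add(Add(Mul(-121, 214), Mul(Add(4, -7), Mul(-1, 6))), -335219), -138656) = Add(Add(Add(-25894, Mul(-3, -6)), -335219), -138656) = Add(Add(Add(-25894, 18), -335219), -138656) = Add(Add(-25876, -335219), -138656) = Add(-361095, -138656) = -499751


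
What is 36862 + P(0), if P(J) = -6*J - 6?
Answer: 36856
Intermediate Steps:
P(J) = -6 - 6*J
36862 + P(0) = 36862 + (-6 - 6*0) = 36862 + (-6 + 0) = 36862 - 6 = 36856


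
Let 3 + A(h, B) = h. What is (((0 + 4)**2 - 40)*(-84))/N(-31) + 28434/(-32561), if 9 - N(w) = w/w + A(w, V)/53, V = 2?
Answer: 1733027478/7456469 ≈ 232.42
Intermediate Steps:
A(h, B) = -3 + h
N(w) = 427/53 - w/53 (N(w) = 9 - (w/w + (-3 + w)/53) = 9 - (1 + (-3 + w)*(1/53)) = 9 - (1 + (-3/53 + w/53)) = 9 - (50/53 + w/53) = 9 + (-50/53 - w/53) = 427/53 - w/53)
(((0 + 4)**2 - 40)*(-84))/N(-31) + 28434/(-32561) = (((0 + 4)**2 - 40)*(-84))/(427/53 - 1/53*(-31)) + 28434/(-32561) = ((4**2 - 40)*(-84))/(427/53 + 31/53) + 28434*(-1/32561) = ((16 - 40)*(-84))/(458/53) - 28434/32561 = -24*(-84)*(53/458) - 28434/32561 = 2016*(53/458) - 28434/32561 = 53424/229 - 28434/32561 = 1733027478/7456469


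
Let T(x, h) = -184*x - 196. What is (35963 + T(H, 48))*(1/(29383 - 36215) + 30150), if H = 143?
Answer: 31927643845/112 ≈ 2.8507e+8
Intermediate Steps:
T(x, h) = -196 - 184*x
(35963 + T(H, 48))*(1/(29383 - 36215) + 30150) = (35963 + (-196 - 184*143))*(1/(29383 - 36215) + 30150) = (35963 + (-196 - 26312))*(1/(-6832) + 30150) = (35963 - 26508)*(-1/6832 + 30150) = 9455*(205984799/6832) = 31927643845/112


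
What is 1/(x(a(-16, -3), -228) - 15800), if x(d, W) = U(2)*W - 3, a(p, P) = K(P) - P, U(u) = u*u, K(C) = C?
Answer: -1/16715 ≈ -5.9826e-5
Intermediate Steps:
U(u) = u²
a(p, P) = 0 (a(p, P) = P - P = 0)
x(d, W) = -3 + 4*W (x(d, W) = 2²*W - 3 = 4*W - 3 = -3 + 4*W)
1/(x(a(-16, -3), -228) - 15800) = 1/((-3 + 4*(-228)) - 15800) = 1/((-3 - 912) - 15800) = 1/(-915 - 15800) = 1/(-16715) = -1/16715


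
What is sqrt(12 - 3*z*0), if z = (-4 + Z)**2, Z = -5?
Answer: 2*sqrt(3) ≈ 3.4641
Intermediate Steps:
z = 81 (z = (-4 - 5)**2 = (-9)**2 = 81)
sqrt(12 - 3*z*0) = sqrt(12 - 3*81*0) = sqrt(12 - 243*0) = sqrt(12 + 0) = sqrt(12) = 2*sqrt(3)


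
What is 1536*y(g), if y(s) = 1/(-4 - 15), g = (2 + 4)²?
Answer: -1536/19 ≈ -80.842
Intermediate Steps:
g = 36 (g = 6² = 36)
y(s) = -1/19 (y(s) = 1/(-19) = -1/19)
1536*y(g) = 1536*(-1/19) = -1536/19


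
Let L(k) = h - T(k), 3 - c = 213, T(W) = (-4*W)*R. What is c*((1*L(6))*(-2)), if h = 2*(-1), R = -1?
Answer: -10920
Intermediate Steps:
h = -2
T(W) = 4*W (T(W) = -4*W*(-1) = 4*W)
c = -210 (c = 3 - 1*213 = 3 - 213 = -210)
L(k) = -2 - 4*k
c*((1*L(6))*(-2)) = -210*1*(-2 - 4*6)*(-2) = -210*1*(-2 - 24)*(-2) = -210*1*(-26)*(-2) = -(-5460)*(-2) = -210*52 = -10920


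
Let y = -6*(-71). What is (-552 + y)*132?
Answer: -16632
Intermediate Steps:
y = 426
(-552 + y)*132 = (-552 + 426)*132 = -126*132 = -16632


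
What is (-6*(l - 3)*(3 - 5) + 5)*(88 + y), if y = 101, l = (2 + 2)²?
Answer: 30429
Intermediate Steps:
l = 16 (l = 4² = 16)
(-6*(l - 3)*(3 - 5) + 5)*(88 + y) = (-6*(16 - 3)*(3 - 5) + 5)*(88 + 101) = (-78*(-2) + 5)*189 = (-6*(-26) + 5)*189 = (156 + 5)*189 = 161*189 = 30429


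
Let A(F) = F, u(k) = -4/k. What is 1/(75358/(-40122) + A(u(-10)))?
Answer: -100305/148273 ≈ -0.67649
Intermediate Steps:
1/(75358/(-40122) + A(u(-10))) = 1/(75358/(-40122) - 4/(-10)) = 1/(75358*(-1/40122) - 4*(-⅒)) = 1/(-37679/20061 + ⅖) = 1/(-148273/100305) = -100305/148273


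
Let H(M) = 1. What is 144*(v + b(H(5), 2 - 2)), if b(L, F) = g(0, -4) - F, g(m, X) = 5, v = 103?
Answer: 15552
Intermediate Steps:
b(L, F) = 5 - F
144*(v + b(H(5), 2 - 2)) = 144*(103 + (5 - (2 - 2))) = 144*(103 + (5 - 1*0)) = 144*(103 + (5 + 0)) = 144*(103 + 5) = 144*108 = 15552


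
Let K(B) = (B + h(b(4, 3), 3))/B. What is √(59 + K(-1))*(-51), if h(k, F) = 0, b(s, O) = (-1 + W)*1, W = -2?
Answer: -102*√15 ≈ -395.04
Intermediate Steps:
b(s, O) = -3 (b(s, O) = (-1 - 2)*1 = -3*1 = -3)
K(B) = 1 (K(B) = (B + 0)/B = B/B = 1)
√(59 + K(-1))*(-51) = √(59 + 1)*(-51) = √60*(-51) = (2*√15)*(-51) = -102*√15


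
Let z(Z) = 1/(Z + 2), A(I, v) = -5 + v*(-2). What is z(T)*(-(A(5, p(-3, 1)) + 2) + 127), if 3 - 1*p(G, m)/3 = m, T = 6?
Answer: 71/4 ≈ 17.750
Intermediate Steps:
p(G, m) = 9 - 3*m
A(I, v) = -5 - 2*v
z(Z) = 1/(2 + Z)
z(T)*(-(A(5, p(-3, 1)) + 2) + 127) = (-((-5 - 2*(9 - 3*1)) + 2) + 127)/(2 + 6) = (-((-5 - 2*(9 - 3)) + 2) + 127)/8 = (-((-5 - 2*6) + 2) + 127)/8 = (-((-5 - 12) + 2) + 127)/8 = (-(-17 + 2) + 127)/8 = (-1*(-15) + 127)/8 = (15 + 127)/8 = (⅛)*142 = 71/4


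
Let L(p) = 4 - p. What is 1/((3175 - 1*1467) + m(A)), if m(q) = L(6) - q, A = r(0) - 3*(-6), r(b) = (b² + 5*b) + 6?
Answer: 1/1682 ≈ 0.00059453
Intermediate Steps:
r(b) = 6 + b² + 5*b
A = 24 (A = (6 + 0² + 5*0) - 3*(-6) = (6 + 0 + 0) - 1*(-18) = 6 + 18 = 24)
m(q) = -2 - q (m(q) = (4 - 1*6) - q = (4 - 6) - q = -2 - q)
1/((3175 - 1*1467) + m(A)) = 1/((3175 - 1*1467) + (-2 - 1*24)) = 1/((3175 - 1467) + (-2 - 24)) = 1/(1708 - 26) = 1/1682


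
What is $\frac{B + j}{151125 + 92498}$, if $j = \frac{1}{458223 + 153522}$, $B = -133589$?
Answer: $- \frac{81722402804}{149035152135} \approx -0.54834$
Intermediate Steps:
$j = \frac{1}{611745} \approx 1.6347 \cdot 10^{-6}$
$\frac{B + j}{151125 + 92498} = \frac{-133589 + \frac{1}{611745}}{151125 + 92498} = - \frac{81722402804}{611745 \cdot 243623} = \left(- \frac{81722402804}{611745}\right) \frac{1}{243623} = - \frac{81722402804}{149035152135}$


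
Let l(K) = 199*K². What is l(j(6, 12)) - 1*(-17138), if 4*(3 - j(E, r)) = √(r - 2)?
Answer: 152427/8 - 597*√10/2 ≈ 18109.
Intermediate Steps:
j(E, r) = 3 - √(-2 + r)/4 (j(E, r) = 3 - √(r - 2)/4 = 3 - √(-2 + r)/4)
l(j(6, 12)) - 1*(-17138) = 199*(3 - √(-2 + 12)/4)² - 1*(-17138) = 199*(3 - √10/4)² + 17138 = 17138 + 199*(3 - √10/4)²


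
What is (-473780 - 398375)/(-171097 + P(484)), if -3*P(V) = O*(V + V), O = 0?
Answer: 872155/171097 ≈ 5.0974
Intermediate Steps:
P(V) = 0 (P(V) = -0*(V + V) = -0*2*V = -⅓*0 = 0)
(-473780 - 398375)/(-171097 + P(484)) = (-473780 - 398375)/(-171097 + 0) = -872155/(-171097) = -872155*(-1/171097) = 872155/171097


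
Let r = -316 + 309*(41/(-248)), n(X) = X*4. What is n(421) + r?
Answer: 326595/248 ≈ 1316.9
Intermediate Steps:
n(X) = 4*X
r = -91037/248 (r = -316 + 309*(41*(-1/248)) = -316 + 309*(-41/248) = -316 - 12669/248 = -91037/248 ≈ -367.08)
n(421) + r = 4*421 - 91037/248 = 1684 - 91037/248 = 326595/248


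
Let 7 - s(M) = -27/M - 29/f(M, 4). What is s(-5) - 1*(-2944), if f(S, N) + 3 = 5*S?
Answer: 412239/140 ≈ 2944.6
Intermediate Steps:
f(S, N) = -3 + 5*S
s(M) = 7 + 27/M + 29/(-3 + 5*M) (s(M) = 7 - (-27/M - 29/(-3 + 5*M)) = 7 - (-29/(-3 + 5*M) - 27/M) = 7 + (27/M + 29/(-3 + 5*M)) = 7 + 27/M + 29/(-3 + 5*M))
s(-5) - 1*(-2944) = (-81 + 35*(-5)² + 143*(-5))/((-5)*(-3 + 5*(-5))) - 1*(-2944) = -(-81 + 35*25 - 715)/(5*(-3 - 25)) + 2944 = -⅕*(-81 + 875 - 715)/(-28) + 2944 = -⅕*(-1/28)*79 + 2944 = 79/140 + 2944 = 412239/140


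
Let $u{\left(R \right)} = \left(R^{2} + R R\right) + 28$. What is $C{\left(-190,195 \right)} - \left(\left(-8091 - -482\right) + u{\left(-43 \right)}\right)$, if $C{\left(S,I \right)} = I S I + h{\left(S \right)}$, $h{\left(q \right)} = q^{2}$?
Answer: $-7184767$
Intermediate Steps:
$u{\left(R \right)} = 28 + 2 R^{2}$ ($u{\left(R \right)} = \left(R^{2} + R^{2}\right) + 28 = 2 R^{2} + 28 = 28 + 2 R^{2}$)
$C{\left(S,I \right)} = S^{2} + S I^{2}$ ($C{\left(S,I \right)} = I S I + S^{2} = S I^{2} + S^{2} = S^{2} + S I^{2}$)
$C{\left(-190,195 \right)} - \left(\left(-8091 - -482\right) + u{\left(-43 \right)}\right) = - 190 \left(-190 + 195^{2}\right) - \left(\left(-8091 - -482\right) + \left(28 + 2 \left(-43\right)^{2}\right)\right) = - 190 \left(-190 + 38025\right) - \left(\left(-8091 + 482\right) + \left(28 + 2 \cdot 1849\right)\right) = \left(-190\right) 37835 - \left(-7609 + \left(28 + 3698\right)\right) = -7188650 - \left(-7609 + 3726\right) = -7188650 - -3883 = -7188650 + 3883 = -7184767$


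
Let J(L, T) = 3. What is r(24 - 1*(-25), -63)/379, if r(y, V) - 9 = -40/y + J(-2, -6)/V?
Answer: 1196/55713 ≈ 0.021467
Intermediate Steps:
r(y, V) = 9 - 40/y + 3/V (r(y, V) = 9 + (-40/y + 3/V) = 9 - 40/y + 3/V)
r(24 - 1*(-25), -63)/379 = (9 - 40/(24 - 1*(-25)) + 3/(-63))/379 = (9 - 40/(24 + 25) + 3*(-1/63))*(1/379) = (9 - 40/49 - 1/21)*(1/379) = (1196/147)*(1/379) = 1196/55713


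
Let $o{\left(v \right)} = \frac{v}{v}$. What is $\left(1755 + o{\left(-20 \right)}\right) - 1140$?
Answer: $616$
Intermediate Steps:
$o{\left(v \right)} = 1$
$\left(1755 + o{\left(-20 \right)}\right) - 1140 = \left(1755 + 1\right) - 1140 = 1756 - 1140 = 616$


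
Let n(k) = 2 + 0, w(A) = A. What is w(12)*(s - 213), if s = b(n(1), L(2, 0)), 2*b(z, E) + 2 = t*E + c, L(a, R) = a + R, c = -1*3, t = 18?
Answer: -2370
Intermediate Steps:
c = -3
n(k) = 2
L(a, R) = R + a
b(z, E) = -5/2 + 9*E (b(z, E) = -1 + (18*E - 3)/2 = -1 + (-3 + 18*E)/2 = -1 + (-3/2 + 9*E) = -5/2 + 9*E)
s = 31/2 (s = -5/2 + 9*(0 + 2) = -5/2 + 9*2 = -5/2 + 18 = 31/2 ≈ 15.500)
w(12)*(s - 213) = 12*(31/2 - 213) = 12*(-395/2) = -2370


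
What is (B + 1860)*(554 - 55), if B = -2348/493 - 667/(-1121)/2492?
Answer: 1274971990438445/1377211276 ≈ 9.2576e+5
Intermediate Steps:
B = -6558884305/1377211276 (B = -2348*1/493 - 667*(-1/1121)*(1/2492) = -2348/493 + (667/1121)*(1/2492) = -2348/493 + 667/2793532 = -6558884305/1377211276 ≈ -4.7624)
(B + 1860)*(554 - 55) = (-6558884305/1377211276 + 1860)*(554 - 55) = (2555054089055/1377211276)*499 = 1274971990438445/1377211276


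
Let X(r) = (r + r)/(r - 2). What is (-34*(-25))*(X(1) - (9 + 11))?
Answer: -18700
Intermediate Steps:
X(r) = 2*r/(-2 + r) (X(r) = (2*r)/(-2 + r) = 2*r/(-2 + r))
(-34*(-25))*(X(1) - (9 + 11)) = (-34*(-25))*(2*1/(-2 + 1) - (9 + 11)) = 850*(2*1/(-1) - 1*20) = 850*(2*1*(-1) - 20) = 850*(-2 - 20) = 850*(-22) = -18700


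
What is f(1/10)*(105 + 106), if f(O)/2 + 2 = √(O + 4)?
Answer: -844 + 211*√410/5 ≈ 10.485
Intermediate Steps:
f(O) = -4 + 2*√(4 + O) (f(O) = -4 + 2*√(O + 4) = -4 + 2*√(4 + O))
f(1/10)*(105 + 106) = (-4 + 2*√(4 + 1/10))*(105 + 106) = (-4 + 2*√(4 + 1*(⅒)))*211 = (-4 + 2*√(4 + ⅒))*211 = (-4 + 2*√(41/10))*211 = (-4 + 2*(√410/10))*211 = (-4 + √410/5)*211 = -844 + 211*√410/5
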